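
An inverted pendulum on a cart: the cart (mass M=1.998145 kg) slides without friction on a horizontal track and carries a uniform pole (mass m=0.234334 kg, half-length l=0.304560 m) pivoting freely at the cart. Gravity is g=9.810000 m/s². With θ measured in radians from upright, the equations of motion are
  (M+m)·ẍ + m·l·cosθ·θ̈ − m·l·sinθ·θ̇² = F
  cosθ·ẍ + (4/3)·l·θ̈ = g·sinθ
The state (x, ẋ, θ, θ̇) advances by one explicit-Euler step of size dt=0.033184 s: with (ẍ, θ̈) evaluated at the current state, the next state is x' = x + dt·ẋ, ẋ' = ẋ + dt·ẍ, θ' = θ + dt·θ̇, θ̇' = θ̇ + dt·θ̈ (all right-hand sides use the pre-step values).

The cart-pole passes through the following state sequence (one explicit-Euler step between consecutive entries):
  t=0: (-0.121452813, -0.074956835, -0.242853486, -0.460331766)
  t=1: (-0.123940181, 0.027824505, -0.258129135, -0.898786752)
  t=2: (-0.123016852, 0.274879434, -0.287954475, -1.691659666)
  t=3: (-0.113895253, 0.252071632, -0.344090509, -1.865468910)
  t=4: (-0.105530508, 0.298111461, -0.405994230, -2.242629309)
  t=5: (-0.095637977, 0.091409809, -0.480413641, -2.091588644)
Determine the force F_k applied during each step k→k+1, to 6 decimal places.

step 0→1:
  ẍ = (ẋ'−ẋ)/dt = (0.027824505−-0.074956835)/0.033184 = 3.097316
  θ̈ = (θ̇'−θ̇)/dt = (-0.898786752−-0.460331766)/0.033184 = -13.212843
  sinθ=-0.240473, cosθ=0.970656
  F = (M+m)·ẍ + m·l·cosθ·θ̈ − m·l·sinθ·θ̇² = 6.914693 + -0.915313 − -0.003637 = 6.003017
step 1→2:
  ẍ = (ẋ'−ẋ)/dt = (0.274879434−0.027824505)/0.033184 = 7.445001
  θ̈ = (θ̇'−θ̇)/dt = (-1.691659666−-0.898786752)/0.033184 = -23.893229
  sinθ=-0.255272, cosθ=0.966869
  F = (M+m)·ẍ + m·l·cosθ·θ̈ − m·l·sinθ·θ̇² = 16.620809 + -1.648735 − -0.014717 = 14.986792
step 2→3:
  ẍ = (ẋ'−ẋ)/dt = (0.252071632−0.274879434)/0.033184 = -0.687313
  θ̈ = (θ̇'−θ̇)/dt = (-1.865468910−-1.691659666)/0.033184 = -5.237742
  sinθ=-0.283992, cosθ=0.958827
  F = (M+m)·ẍ + m·l·cosθ·θ̈ − m·l·sinθ·θ̇² = -1.534412 + -0.358420 − -0.058002 = -1.834831
step 3→4:
  ẍ = (ẋ'−ẋ)/dt = (0.298111461−0.252071632)/0.033184 = 1.387410
  θ̈ = (θ̇'−θ̇)/dt = (-2.242629309−-1.865468910)/0.033184 = -11.365730
  sinθ=-0.337341, cosθ=0.941383
  F = (M+m)·ẍ + m·l·cosθ·θ̈ − m·l·sinθ·θ̇² = 3.097365 + -0.763610 − -0.083782 = 2.417537
step 4→5:
  ẍ = (ẋ'−ẋ)/dt = (0.091409809−0.298111461)/0.033184 = -6.228955
  θ̈ = (θ̇'−θ̇)/dt = (-2.091588644−-2.242629309)/0.033184 = 4.551611
  sinθ=-0.394932, cosθ=0.918710
  F = (M+m)·ẍ + m·l·cosθ·θ̈ − m·l·sinθ·θ̇² = -13.906012 + 0.298436 − -0.141757 = -13.465818

F_0 = 6.003017 N
F_1 = 14.986792 N
F_2 = -1.834831 N
F_3 = 2.417537 N
F_4 = -13.465818 N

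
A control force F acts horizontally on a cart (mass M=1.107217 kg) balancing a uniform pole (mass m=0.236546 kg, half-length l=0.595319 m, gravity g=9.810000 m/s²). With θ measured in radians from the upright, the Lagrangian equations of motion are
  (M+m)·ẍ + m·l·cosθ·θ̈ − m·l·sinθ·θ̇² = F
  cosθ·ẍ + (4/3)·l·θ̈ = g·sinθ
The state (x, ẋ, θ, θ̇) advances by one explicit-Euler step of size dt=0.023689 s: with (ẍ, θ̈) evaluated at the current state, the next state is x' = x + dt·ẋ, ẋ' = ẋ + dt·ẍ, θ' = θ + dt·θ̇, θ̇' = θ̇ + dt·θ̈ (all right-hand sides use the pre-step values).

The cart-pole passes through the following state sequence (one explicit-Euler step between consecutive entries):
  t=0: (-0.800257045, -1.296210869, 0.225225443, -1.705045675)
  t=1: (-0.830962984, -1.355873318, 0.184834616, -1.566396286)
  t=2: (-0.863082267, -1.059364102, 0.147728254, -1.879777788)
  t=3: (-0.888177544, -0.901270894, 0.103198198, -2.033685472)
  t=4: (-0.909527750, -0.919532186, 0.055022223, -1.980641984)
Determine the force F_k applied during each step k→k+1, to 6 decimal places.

F_0 = -2.672400 N
F_1 = 14.924862 N
F_2 = 7.989679 N
F_3 = -0.782231 N

step 0→1:
  ẍ = (ẋ'−ẋ)/dt = (-1.355873318−-1.296210869)/0.023689 = -2.518572
  θ̈ = (θ̇'−θ̇)/dt = (-1.566396286−-1.705045675)/0.023689 = 5.852902
  sinθ=0.223326, cosθ=0.974744
  F = (M+m)·ẍ + m·l·cosθ·θ̈ − m·l·sinθ·θ̇² = -3.384364 + 0.803391 − 0.091428 = -2.672400
step 1→2:
  ẍ = (ẋ'−ẋ)/dt = (-1.059364102−-1.355873318)/0.023689 = 12.516747
  θ̈ = (θ̇'−θ̇)/dt = (-1.879777788−-1.566396286)/0.023689 = -13.228988
  sinθ=0.183784, cosθ=0.982967
  F = (M+m)·ẍ + m·l·cosθ·θ̈ − m·l·sinθ·θ̇² = 16.819541 + -1.831179 − 0.063500 = 14.924862
step 2→3:
  ẍ = (ẋ'−ẋ)/dt = (-0.901270894−-1.059364102)/0.023689 = 6.673697
  θ̈ = (θ̇'−θ̇)/dt = (-2.033685472−-1.879777788)/0.023689 = -6.497011
  sinθ=0.147192, cosθ=0.989108
  F = (M+m)·ẍ + m·l·cosθ·θ̈ − m·l·sinθ·θ̇² = 8.967867 + -0.904946 − 0.073242 = 7.989679
step 3→4:
  ẍ = (ẋ'−ẋ)/dt = (-0.919532186−-0.901270894)/0.023689 = -0.770876
  θ̈ = (θ̇'−θ̇)/dt = (-1.980641984−-2.033685472)/0.023689 = 2.239161
  sinθ=0.103015, cosθ=0.994680
  F = (M+m)·ẍ + m·l·cosθ·θ̈ − m·l·sinθ·θ̇² = -1.035875 + 0.313642 − 0.059998 = -0.782231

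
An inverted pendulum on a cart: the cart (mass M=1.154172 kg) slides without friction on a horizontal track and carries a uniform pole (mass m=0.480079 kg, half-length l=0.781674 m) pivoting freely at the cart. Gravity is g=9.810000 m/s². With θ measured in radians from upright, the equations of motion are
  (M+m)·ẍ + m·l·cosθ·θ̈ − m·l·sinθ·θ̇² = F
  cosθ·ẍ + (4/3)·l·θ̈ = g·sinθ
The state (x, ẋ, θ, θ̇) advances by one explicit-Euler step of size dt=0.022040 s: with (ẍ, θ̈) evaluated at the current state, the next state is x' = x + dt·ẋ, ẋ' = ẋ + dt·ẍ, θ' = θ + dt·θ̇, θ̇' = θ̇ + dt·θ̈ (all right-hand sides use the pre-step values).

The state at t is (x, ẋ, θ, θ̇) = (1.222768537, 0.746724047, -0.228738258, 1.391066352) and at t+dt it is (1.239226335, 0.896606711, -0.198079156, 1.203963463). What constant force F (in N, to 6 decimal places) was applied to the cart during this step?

F = 8.175614 N

ẍ = (ẋ'−ẋ)/dt = (0.896606711−0.746724047)/0.022040 = 6.800484
θ̈ = (θ̇'−θ̇)/dt = (1.203963463−1.391066352)/0.022040 = -8.489242
sinθ=-0.226749, cosθ=0.973953
F = (M+m)·ẍ + m·l·cosθ·θ̈ − m·l·sinθ·θ̇² = 11.113698 + -3.102740 − -0.164657 = 8.175614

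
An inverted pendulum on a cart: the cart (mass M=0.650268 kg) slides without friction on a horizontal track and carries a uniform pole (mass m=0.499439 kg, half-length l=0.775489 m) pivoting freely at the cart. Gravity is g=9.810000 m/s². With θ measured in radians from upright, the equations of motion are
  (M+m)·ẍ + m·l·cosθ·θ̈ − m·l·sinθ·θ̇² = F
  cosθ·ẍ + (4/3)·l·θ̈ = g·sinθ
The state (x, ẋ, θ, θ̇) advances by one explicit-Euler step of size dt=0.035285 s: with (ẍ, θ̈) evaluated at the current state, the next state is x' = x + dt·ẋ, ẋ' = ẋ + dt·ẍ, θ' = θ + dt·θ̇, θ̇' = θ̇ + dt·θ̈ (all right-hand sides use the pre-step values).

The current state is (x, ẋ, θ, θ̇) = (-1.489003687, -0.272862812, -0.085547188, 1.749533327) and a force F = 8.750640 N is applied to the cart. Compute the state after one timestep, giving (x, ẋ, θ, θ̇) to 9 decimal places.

sinθ=-0.085442883, cosθ=0.996343070
temp = (F + m·l·θ̇²·sinθ)/(M+m) = (8.750640 + -0.101292765)/1.149707 = 7.523088261
θ̈ = (g·sinθ − cosθ·temp)/(l·(4/3 − m·cos²θ/(M+m))) = -11.912739092
ẍ = temp − m·l·θ̈·cosθ/(M+m) = 11.521536270
Euler: x'=-1.489003687+0.035285·-0.272862812=-1.498631651, ẋ'=-0.272862812+0.035285·11.521536270=0.133674595
       θ'=-0.085547188+0.035285·1.749533327=-0.023814905, θ̇'=1.749533327+0.035285·-11.912739092=1.329192328

(-1.498631651, 0.133674595, -0.023814905, 1.329192328)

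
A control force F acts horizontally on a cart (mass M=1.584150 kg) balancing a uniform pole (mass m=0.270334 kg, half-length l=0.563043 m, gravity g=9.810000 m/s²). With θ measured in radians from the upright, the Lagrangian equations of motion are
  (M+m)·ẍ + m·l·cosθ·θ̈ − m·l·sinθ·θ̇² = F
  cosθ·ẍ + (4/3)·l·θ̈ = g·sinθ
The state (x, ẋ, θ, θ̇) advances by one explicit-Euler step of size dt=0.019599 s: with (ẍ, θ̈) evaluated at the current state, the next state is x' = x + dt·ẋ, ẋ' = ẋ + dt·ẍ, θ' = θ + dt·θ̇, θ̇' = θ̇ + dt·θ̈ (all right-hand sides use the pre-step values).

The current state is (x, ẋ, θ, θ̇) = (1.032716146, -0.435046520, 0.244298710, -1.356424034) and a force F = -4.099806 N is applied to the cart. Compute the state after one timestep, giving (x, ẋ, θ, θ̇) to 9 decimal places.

(1.024189669, -0.488048221, 0.217714155, -1.225973306)

sinθ=0.241875918, cosθ=0.970307189
temp = (F + m·l·θ̇²·sinθ)/(M+m) = (-4.099806 + 0.067736978)/1.854484 = -2.174226913
θ̈ = (g·sinθ − cosθ·temp)/(l·(4/3 − m·cos²θ/(M+m))) = 6.655988990
ẍ = temp − m·l·θ̈·cosθ/(M+m) = -2.704306386
Euler: x'=1.032716146+0.019599·-0.435046520=1.024189669, ẋ'=-0.435046520+0.019599·-2.704306386=-0.488048221
       θ'=0.244298710+0.019599·-1.356424034=0.217714155, θ̇'=-1.356424034+0.019599·6.655988990=-1.225973306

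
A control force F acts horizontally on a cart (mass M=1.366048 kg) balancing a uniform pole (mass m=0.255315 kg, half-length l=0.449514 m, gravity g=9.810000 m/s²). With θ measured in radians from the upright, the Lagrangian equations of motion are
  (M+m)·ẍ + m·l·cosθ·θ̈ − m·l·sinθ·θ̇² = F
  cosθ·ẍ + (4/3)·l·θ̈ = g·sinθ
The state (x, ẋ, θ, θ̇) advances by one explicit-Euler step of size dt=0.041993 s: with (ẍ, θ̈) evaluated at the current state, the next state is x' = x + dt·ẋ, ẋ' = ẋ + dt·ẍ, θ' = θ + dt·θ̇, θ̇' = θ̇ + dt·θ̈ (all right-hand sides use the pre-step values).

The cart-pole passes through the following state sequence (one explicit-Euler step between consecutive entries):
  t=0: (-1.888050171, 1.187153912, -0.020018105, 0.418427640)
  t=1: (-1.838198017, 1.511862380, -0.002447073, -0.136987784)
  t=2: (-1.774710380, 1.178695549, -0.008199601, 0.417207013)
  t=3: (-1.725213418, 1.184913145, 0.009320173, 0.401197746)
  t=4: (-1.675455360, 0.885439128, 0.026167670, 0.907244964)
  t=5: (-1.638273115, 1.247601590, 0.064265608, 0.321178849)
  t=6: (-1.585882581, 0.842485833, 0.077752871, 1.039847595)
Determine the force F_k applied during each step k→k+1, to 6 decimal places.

F_0 = 11.019842 N
F_1 = -11.349051 N
F_2 = 0.196475 N
F_3 = -10.179982 N
F_4 = 12.379554 N
F_5 = -13.682327 N

step 0→1:
  ẍ = (ẋ'−ẋ)/dt = (1.511862380−1.187153912)/0.041993 = 7.732443
  θ̈ = (θ̇'−θ̇)/dt = (-0.136987784−0.418427640)/0.041993 = -13.226381
  sinθ=-0.020017, cosθ=0.999800
  F = (M+m)·ẍ + m·l·cosθ·θ̈ − m·l·sinθ·θ̇² = 12.537097 + -1.517657 − -0.000402 = 11.019842
step 1→2:
  ẍ = (ẋ'−ẋ)/dt = (1.178695549−1.511862380)/0.041993 = -7.933866
  θ̈ = (θ̇'−θ̇)/dt = (0.417207013−-0.136987784)/0.041993 = 13.197314
  sinθ=-0.002447, cosθ=0.999997
  F = (M+m)·ẍ + m·l·cosθ·θ̈ − m·l·sinθ·θ̇² = -12.863677 + 1.514620 − -0.000005 = -11.349051
step 2→3:
  ẍ = (ẋ'−ẋ)/dt = (1.184913145−1.178695549)/0.041993 = 0.148063
  θ̈ = (θ̇'−θ̇)/dt = (0.401197746−0.417207013)/0.041993 = -0.381237
  sinθ=-0.008200, cosθ=0.999966
  F = (M+m)·ẍ + m·l·cosθ·θ̈ − m·l·sinθ·θ̇² = 0.240063 + -0.043752 − -0.000164 = 0.196475
step 3→4:
  ẍ = (ẋ'−ẋ)/dt = (0.885439128−1.184913145)/0.041993 = -7.131522
  θ̈ = (θ̇'−θ̇)/dt = (0.907244964−0.401197746)/0.041993 = 12.050752
  sinθ=0.009320, cosθ=0.999957
  F = (M+m)·ẍ + m·l·cosθ·θ̈ − m·l·sinθ·θ̇² = -11.562786 + 1.382977 − 0.000172 = -10.179982
step 4→5:
  ẍ = (ẋ'−ẋ)/dt = (1.247601590−0.885439128)/0.041993 = 8.624353
  θ̈ = (θ̇'−θ̇)/dt = (0.321178849−0.907244964)/0.041993 = -13.956281
  sinθ=0.026165, cosθ=0.999658
  F = (M+m)·ẍ + m·l·cosθ·θ̈ − m·l·sinθ·θ̇² = 13.983207 + -1.601181 − 0.002472 = 12.379554
step 5→6:
  ẍ = (ẋ'−ẋ)/dt = (0.842485833−1.247601590)/0.041993 = -9.647221
  θ̈ = (θ̇'−θ̇)/dt = (1.039847595−0.321178849)/0.041993 = 17.114013
  sinθ=0.064221, cosθ=0.997936
  F = (M+m)·ẍ + m·l·cosθ·θ̈ − m·l·sinθ·θ̇² = -15.641647 + 1.960081 − 0.000760 = -13.682327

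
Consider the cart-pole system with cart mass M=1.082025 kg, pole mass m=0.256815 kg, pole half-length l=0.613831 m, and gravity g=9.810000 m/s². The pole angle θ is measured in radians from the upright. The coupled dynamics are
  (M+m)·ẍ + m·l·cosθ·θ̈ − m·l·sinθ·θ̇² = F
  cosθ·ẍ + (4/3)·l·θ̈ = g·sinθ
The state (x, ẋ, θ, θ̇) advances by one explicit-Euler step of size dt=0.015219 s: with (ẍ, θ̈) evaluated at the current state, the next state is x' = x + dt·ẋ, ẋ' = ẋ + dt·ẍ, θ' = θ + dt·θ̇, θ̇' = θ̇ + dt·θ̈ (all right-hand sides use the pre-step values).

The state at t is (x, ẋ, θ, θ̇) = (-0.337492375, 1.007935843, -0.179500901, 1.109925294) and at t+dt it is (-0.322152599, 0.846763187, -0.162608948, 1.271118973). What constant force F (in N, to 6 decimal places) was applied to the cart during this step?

F = -12.501101 N

ẍ = (ẋ'−ẋ)/dt = (0.846763187−1.007935843)/0.015219 = -10.590226
θ̈ = (θ̇'−θ̇)/dt = (1.271118973−1.109925294)/0.015219 = 10.591608
sinθ=-0.178539, cosθ=0.983933
F = (M+m)·ẍ + m·l·cosθ·θ̈ − m·l·sinθ·θ̇² = -14.178619 + 1.642845 − -0.034673 = -12.501101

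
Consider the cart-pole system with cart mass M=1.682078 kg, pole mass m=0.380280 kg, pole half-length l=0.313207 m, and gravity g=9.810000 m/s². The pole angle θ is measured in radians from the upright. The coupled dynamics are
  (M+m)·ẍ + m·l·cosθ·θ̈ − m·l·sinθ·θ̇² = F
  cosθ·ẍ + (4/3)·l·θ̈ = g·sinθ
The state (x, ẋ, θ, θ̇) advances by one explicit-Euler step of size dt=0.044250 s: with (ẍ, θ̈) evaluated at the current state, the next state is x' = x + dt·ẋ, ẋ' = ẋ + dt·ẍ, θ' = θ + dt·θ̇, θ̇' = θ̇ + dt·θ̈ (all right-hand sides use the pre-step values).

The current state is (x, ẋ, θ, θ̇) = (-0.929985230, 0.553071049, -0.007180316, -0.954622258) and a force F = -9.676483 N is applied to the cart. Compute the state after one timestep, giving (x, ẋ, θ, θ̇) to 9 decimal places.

(-0.905511836, 0.312614780, -0.049422351, -0.386308390)

sinθ=-0.007180254, cosθ=0.999974222
temp = (F + m·l·θ̇²·sinθ)/(M+m) = (-9.676483 + -0.000779360)/2.062358 = -4.692329052
θ̈ = (g·sinθ − cosθ·temp)/(l·(4/3 − m·cos²θ/(M+m))) = 12.843251260
ẍ = temp − m·l·θ̈·cosθ/(M+m) = -5.434039972
Euler: x'=-0.929985230+0.044250·0.553071049=-0.905511836, ẋ'=0.553071049+0.044250·-5.434039972=0.312614780
       θ'=-0.007180316+0.044250·-0.954622258=-0.049422351, θ̇'=-0.954622258+0.044250·12.843251260=-0.386308390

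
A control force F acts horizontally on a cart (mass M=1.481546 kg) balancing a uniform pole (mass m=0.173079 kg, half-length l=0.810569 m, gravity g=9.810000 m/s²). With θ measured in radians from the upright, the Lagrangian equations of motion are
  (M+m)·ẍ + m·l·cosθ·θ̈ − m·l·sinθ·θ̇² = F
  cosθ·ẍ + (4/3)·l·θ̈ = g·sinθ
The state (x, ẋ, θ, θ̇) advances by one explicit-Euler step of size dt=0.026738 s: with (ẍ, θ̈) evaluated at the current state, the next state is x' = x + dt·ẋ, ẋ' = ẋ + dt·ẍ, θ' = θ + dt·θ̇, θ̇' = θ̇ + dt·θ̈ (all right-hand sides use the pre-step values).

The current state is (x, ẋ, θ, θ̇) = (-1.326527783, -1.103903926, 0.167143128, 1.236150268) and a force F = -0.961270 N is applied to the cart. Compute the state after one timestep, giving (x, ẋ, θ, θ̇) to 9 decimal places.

(-1.356043966, -1.123751022, 0.200195314, 1.294635357)

sinθ=0.166365973, cosθ=0.986064077
temp = (F + m·l·θ̇²·sinθ)/(M+m) = (-0.961270 + 0.035664933)/1.654625 = -0.559404740
θ̈ = (g·sinθ − cosθ·temp)/(l·(4/3 − m·cos²θ/(M+m))) = 2.187339699
ẍ = temp − m·l·θ̈·cosθ/(M+m) = -0.742280506
Euler: x'=-1.326527783+0.026738·-1.103903926=-1.356043966, ẋ'=-1.103903926+0.026738·-0.742280506=-1.123751022
       θ'=0.167143128+0.026738·1.236150268=0.200195314, θ̇'=1.236150268+0.026738·2.187339699=1.294635357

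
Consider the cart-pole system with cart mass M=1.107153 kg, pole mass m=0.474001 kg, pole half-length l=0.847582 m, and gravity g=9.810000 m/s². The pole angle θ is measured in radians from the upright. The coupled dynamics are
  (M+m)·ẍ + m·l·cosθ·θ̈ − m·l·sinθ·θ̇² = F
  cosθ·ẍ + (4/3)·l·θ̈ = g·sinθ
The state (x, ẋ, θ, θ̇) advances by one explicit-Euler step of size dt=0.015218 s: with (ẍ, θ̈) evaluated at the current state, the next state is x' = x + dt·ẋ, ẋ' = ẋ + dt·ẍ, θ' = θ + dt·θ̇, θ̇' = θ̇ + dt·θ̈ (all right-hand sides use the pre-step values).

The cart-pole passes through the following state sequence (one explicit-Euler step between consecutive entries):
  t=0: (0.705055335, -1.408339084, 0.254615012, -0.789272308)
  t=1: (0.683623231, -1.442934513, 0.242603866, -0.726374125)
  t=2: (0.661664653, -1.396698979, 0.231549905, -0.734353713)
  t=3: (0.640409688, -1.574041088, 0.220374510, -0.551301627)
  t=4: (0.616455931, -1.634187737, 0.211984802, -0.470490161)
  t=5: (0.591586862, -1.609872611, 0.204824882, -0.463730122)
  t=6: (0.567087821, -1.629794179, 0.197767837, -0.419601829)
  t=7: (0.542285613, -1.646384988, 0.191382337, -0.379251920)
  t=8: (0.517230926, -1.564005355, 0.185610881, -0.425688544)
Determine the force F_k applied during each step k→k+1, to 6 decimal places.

step 0→1:
  ẍ = (ẋ'−ẋ)/dt = (-1.442934513−-1.408339084)/0.015218 = -2.273323
  θ̈ = (θ̇'−θ̇)/dt = (-0.726374125−-0.789272308)/0.015218 = 4.133144
  sinθ=0.251873, cosθ=0.967760
  F = (M+m)·ẍ + m·l·cosθ·θ̈ − m·l·sinθ·θ̇² = -3.594474 + 1.606976 − 0.063037 = -2.050535
step 1→2:
  ẍ = (ẋ'−ẋ)/dt = (-1.396698979−-1.442934513)/0.015218 = 3.038214
  θ̈ = (θ̇'−θ̇)/dt = (-0.734353713−-0.726374125)/0.015218 = -0.524352
  sinθ=0.240231, cosθ=0.970716
  F = (M+m)·ẍ + m·l·cosθ·θ̈ − m·l·sinθ·θ̇² = 4.803883 + -0.204492 − 0.050923 = 4.548469
step 2→3:
  ẍ = (ẋ'−ẋ)/dt = (-1.574041088−-1.396698979)/0.015218 = -11.653444
  θ̈ = (θ̇'−θ̇)/dt = (-0.551301627−-0.734353713)/0.015218 = 12.028656
  sinθ=0.229486, cosθ=0.973312
  F = (M+m)·ẍ + m·l·cosθ·θ̈ − m·l·sinθ·θ̇² = -18.425889 + 4.703597 − 0.049720 = -13.772012
step 3→4:
  ẍ = (ẋ'−ẋ)/dt = (-1.634187737−-1.574041088)/0.015218 = -3.952336
  θ̈ = (θ̇'−θ̇)/dt = (-0.470490161−-0.551301627)/0.015218 = 5.310255
  sinθ=0.218595, cosθ=0.975816
  F = (M+m)·ẍ + m·l·cosθ·θ̈ − m·l·sinθ·θ̇² = -6.249252 + 2.081825 − 0.026692 = -4.194119
step 4→5:
  ẍ = (ẋ'−ẋ)/dt = (-1.609872611−-1.634187737)/0.015218 = 1.597787
  θ̈ = (θ̇'−θ̇)/dt = (-0.463730122−-0.470490161)/0.015218 = 0.444213
  sinθ=0.210401, cosθ=0.977615
  F = (M+m)·ẍ + m·l·cosθ·θ̈ − m·l·sinθ·θ̇² = 2.526348 + 0.174470 − 0.018712 = 2.682106
step 5→6:
  ẍ = (ẋ'−ẋ)/dt = (-1.629794179−-1.609872611)/0.015218 = -1.309079
  θ̈ = (θ̇'−θ̇)/dt = (-0.419601829−-0.463730122)/0.015218 = 2.899743
  sinθ=0.203396, cosθ=0.979097
  F = (M+m)·ẍ + m·l·cosθ·θ̈ − m·l·sinθ·θ̇² = -2.069856 + 1.140633 − 0.017572 = -0.946795
step 6→7:
  ẍ = (ẋ'−ẋ)/dt = (-1.646384988−-1.629794179)/0.015218 = -1.090210
  θ̈ = (θ̇'−θ̇)/dt = (-0.379251920−-0.419601829)/0.015218 = 2.651459
  sinθ=0.196481, cosθ=0.980508
  F = (M+m)·ẍ + m·l·cosθ·θ̈ − m·l·sinθ·θ̇² = -1.723789 + 1.044472 − 0.013898 = -0.693215
step 7→8:
  ẍ = (ẋ'−ẋ)/dt = (-1.564005355−-1.646384988)/0.015218 = 5.413302
  θ̈ = (θ̇'−θ̇)/dt = (-0.425688544−-0.379251920)/0.015218 = -3.051427
  sinθ=0.190216, cosθ=0.981742
  F = (M+m)·ẍ + m·l·cosθ·θ̈ − m·l·sinθ·θ̇² = 8.559264 + -1.203543 − 0.010992 = 7.344730

F_0 = -2.050535 N
F_1 = 4.548469 N
F_2 = -13.772012 N
F_3 = -4.194119 N
F_4 = 2.682106 N
F_5 = -0.946795 N
F_6 = -0.693215 N
F_7 = 7.344730 N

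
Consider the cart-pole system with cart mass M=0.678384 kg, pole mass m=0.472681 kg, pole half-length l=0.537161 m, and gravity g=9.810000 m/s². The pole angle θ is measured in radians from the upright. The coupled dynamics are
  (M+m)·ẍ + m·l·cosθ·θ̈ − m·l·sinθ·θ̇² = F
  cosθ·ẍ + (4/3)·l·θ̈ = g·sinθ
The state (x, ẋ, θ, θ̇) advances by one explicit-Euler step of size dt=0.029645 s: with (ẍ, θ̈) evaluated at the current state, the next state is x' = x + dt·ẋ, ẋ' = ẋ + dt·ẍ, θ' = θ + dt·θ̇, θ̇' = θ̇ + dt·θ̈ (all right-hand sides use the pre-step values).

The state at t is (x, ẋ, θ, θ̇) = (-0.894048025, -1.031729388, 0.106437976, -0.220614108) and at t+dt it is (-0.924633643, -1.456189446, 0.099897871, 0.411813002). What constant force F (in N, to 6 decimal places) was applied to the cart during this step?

ẍ = (ẋ'−ẋ)/dt = (-1.456189446−-1.031729388)/0.029645 = -14.318099
θ̈ = (θ̇'−θ̇)/dt = (0.411813002−-0.220614108)/0.029645 = 21.333348
sinθ=0.106237, cosθ=0.994341
F = (M+m)·ẍ + m·l·cosθ·θ̈ − m·l·sinθ·θ̇² = -16.481063 + 5.386007 − 0.001313 = -11.096369

F = -11.096369 N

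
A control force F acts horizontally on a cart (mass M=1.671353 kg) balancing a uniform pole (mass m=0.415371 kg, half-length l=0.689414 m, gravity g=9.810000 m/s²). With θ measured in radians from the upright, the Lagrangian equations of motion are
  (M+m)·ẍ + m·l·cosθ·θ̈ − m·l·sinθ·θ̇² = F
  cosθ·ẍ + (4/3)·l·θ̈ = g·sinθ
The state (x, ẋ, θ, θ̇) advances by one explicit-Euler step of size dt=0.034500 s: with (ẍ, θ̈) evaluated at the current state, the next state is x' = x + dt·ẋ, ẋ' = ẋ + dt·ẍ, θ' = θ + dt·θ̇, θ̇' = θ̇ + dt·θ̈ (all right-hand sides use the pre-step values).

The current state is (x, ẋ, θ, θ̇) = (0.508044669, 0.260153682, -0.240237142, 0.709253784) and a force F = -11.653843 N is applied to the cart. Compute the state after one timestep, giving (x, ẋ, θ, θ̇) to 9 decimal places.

(0.517019971, 0.048826576, -0.215767886, 0.844946093)

sinθ=-0.237932965, cosθ=0.971281578
temp = (F + m·l·θ̇²·sinθ)/(M+m) = (-11.653843 + -0.034274743)/2.086724 = -5.601180483
θ̈ = (g·sinθ − cosθ·temp)/(l·(4/3 − m·cos²θ/(M+m))) = 3.933110398
ẍ = temp − m·l·θ̈·cosθ/(M+m) = -6.125423372
Euler: x'=0.508044669+0.034500·0.260153682=0.517019971, ẋ'=0.260153682+0.034500·-6.125423372=0.048826576
       θ'=-0.240237142+0.034500·0.709253784=-0.215767886, θ̇'=0.709253784+0.034500·3.933110398=0.844946093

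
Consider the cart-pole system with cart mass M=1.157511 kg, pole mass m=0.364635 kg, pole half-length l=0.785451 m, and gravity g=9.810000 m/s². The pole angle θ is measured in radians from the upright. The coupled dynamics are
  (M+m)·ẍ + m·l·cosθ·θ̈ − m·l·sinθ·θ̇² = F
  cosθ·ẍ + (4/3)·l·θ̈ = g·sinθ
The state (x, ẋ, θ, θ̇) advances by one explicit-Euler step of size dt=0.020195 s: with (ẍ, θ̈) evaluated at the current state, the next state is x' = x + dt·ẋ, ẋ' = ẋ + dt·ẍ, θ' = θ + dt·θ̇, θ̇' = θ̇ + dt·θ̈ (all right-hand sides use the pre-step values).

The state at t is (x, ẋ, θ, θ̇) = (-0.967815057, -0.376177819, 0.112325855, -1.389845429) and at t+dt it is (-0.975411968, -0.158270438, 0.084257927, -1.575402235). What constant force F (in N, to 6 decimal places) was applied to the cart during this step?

F = 13.747235 N

ẍ = (ẋ'−ẋ)/dt = (-0.158270438−-0.376177819)/0.020195 = 10.790165
θ̈ = (θ̇'−θ̇)/dt = (-1.575402235−-1.389845429)/0.020195 = -9.188255
sinθ=0.112090, cosθ=0.993698
F = (M+m)·ẍ + m·l·cosθ·θ̈ − m·l·sinθ·θ̇² = 16.424206 + -2.614959 − 0.062012 = 13.747235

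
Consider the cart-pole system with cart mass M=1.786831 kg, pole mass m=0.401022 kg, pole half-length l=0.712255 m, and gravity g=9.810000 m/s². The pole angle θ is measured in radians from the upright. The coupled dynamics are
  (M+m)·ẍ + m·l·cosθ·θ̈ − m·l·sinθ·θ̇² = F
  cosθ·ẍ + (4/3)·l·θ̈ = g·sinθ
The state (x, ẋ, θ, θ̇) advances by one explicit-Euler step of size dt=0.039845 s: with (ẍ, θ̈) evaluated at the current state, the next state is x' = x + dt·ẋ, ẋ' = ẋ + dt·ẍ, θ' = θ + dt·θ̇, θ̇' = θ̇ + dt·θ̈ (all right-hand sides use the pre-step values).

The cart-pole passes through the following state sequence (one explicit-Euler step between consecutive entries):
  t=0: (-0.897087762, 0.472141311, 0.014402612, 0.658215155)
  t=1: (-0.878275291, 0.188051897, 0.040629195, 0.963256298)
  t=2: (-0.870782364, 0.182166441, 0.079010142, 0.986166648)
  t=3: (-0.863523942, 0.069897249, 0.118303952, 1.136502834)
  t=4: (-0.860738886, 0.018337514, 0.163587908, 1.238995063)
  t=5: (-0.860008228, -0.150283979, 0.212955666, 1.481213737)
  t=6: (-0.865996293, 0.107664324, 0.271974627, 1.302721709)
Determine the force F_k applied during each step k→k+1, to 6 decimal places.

F_0 = -13.414407 N
F_1 = -0.169832 N
F_2 = -5.112198 N
F_3 = -2.145060 N
F_4 = -7.617094 N
F_5 = 12.780641 N

step 0→1:
  ẍ = (ẋ'−ẋ)/dt = (0.188051897−0.472141311)/0.039845 = -7.129864
  θ̈ = (θ̇'−θ̇)/dt = (0.963256298−0.658215155)/0.039845 = 7.655694
  sinθ=0.014402, cosθ=0.999896
  F = (M+m)·ẍ + m·l·cosθ·θ̈ − m·l·sinθ·θ̇² = -15.599093 + 2.186469 − 0.001782 = -13.414407
step 1→2:
  ẍ = (ẋ'−ẋ)/dt = (0.182166441−0.188051897)/0.039845 = -0.147709
  θ̈ = (θ̇'−θ̇)/dt = (0.986166648−0.963256298)/0.039845 = 0.574987
  sinθ=0.040618, cosθ=0.999175
  F = (M+m)·ẍ + m·l·cosθ·θ̈ − m·l·sinθ·θ̇² = -0.323165 + 0.164098 − 0.010765 = -0.169832
step 2→3:
  ẍ = (ẋ'−ẋ)/dt = (0.069897249−0.182166441)/0.039845 = -2.817648
  θ̈ = (θ̇'−θ̇)/dt = (1.136502834−0.986166648)/0.039845 = 3.773025
  sinθ=0.078928, cosθ=0.996880
  F = (M+m)·ẍ + m·l·cosθ·θ̈ − m·l·sinθ·θ̇² = -6.164600 + 1.074327 − 0.021925 = -5.112198
step 3→4:
  ẍ = (ẋ'−ẋ)/dt = (0.018337514−0.069897249)/0.039845 = -1.294008
  θ̈ = (θ̇'−θ̇)/dt = (1.238995063−1.136502834)/0.039845 = 2.572273
  sinθ=0.118028, cosθ=0.993010
  F = (M+m)·ẍ + m·l·cosθ·θ̈ − m·l·sinθ·θ̇² = -2.831099 + 0.729583 − 0.043544 = -2.145060
step 4→5:
  ẍ = (ẋ'−ẋ)/dt = (-0.150283979−0.018337514)/0.039845 = -4.231936
  θ̈ = (θ̇'−θ̇)/dt = (1.481213737−1.238995063)/0.039845 = 6.079023
  sinθ=0.162859, cosθ=0.986649
  F = (M+m)·ẍ + m·l·cosθ·θ̈ − m·l·sinθ·θ̇² = -9.258854 + 1.713169 − 0.071409 = -7.617094
step 5→6:
  ẍ = (ẋ'−ẋ)/dt = (0.107664324−-0.150283979)/0.039845 = 6.473794
  θ̈ = (θ̇'−θ̇)/dt = (1.302721709−1.481213737)/0.039845 = -4.479659
  sinθ=0.211350, cosθ=0.977411
  F = (M+m)·ẍ + m·l·cosθ·θ̈ − m·l·sinθ·θ̇² = 14.163709 + -1.250621 − 0.132447 = 12.780641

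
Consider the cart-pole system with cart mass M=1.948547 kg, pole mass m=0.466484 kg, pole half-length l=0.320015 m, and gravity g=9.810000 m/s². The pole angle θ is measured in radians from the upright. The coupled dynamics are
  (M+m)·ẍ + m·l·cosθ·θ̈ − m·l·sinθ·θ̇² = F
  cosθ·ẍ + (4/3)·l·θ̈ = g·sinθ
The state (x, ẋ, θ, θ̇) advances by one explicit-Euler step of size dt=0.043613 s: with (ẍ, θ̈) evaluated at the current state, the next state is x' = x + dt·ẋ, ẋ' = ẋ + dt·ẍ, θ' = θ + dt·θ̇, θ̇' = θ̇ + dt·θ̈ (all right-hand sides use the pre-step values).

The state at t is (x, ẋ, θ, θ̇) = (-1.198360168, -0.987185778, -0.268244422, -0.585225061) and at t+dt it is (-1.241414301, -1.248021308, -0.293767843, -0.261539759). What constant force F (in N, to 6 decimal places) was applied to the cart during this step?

ẍ = (ẋ'−ẋ)/dt = (-1.248021308−-0.987185778)/0.043613 = -5.980683
θ̈ = (θ̇'−θ̇)/dt = (-0.261539759−-0.585225061)/0.043613 = 7.421762
sinθ=-0.265039, cosθ=0.964238
F = (M+m)·ẍ + m·l·cosθ·θ̈ − m·l·sinθ·θ̇² = -14.443535 + 1.068312 − -0.013551 = -13.361672

F = -13.361672 N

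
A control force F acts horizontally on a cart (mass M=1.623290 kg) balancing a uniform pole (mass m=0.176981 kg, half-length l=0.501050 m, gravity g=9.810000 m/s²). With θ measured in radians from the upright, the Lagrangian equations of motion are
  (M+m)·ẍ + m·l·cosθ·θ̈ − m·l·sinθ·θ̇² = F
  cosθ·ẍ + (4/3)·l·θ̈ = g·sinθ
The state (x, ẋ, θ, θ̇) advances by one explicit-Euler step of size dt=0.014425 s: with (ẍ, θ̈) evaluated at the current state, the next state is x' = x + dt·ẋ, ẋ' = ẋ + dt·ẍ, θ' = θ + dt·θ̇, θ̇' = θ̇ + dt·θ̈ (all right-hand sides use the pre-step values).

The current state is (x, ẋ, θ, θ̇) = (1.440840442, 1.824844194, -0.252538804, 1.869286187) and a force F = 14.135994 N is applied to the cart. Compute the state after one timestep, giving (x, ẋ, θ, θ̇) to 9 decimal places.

sinθ=-0.249863038, cosθ=0.968281190
temp = (F + m·l·θ̇²·sinθ)/(M+m) = (14.135994 + -0.077421454)/1.800271 = 7.809142372
θ̈ = (g·sinθ − cosθ·temp)/(l·(4/3 − m·cos²θ/(M+m))) = -16.100416589
ẍ = temp − m·l·θ̈·cosθ/(M+m) = 8.577049031
Euler: x'=1.440840442+0.014425·1.824844194=1.467163819, ẋ'=1.824844194+0.014425·8.577049031=1.948568126
       θ'=-0.252538804+0.014425·1.869286187=-0.225574351, θ̇'=1.869286187+0.014425·-16.100416589=1.637037678

(1.467163819, 1.948568126, -0.225574351, 1.637037678)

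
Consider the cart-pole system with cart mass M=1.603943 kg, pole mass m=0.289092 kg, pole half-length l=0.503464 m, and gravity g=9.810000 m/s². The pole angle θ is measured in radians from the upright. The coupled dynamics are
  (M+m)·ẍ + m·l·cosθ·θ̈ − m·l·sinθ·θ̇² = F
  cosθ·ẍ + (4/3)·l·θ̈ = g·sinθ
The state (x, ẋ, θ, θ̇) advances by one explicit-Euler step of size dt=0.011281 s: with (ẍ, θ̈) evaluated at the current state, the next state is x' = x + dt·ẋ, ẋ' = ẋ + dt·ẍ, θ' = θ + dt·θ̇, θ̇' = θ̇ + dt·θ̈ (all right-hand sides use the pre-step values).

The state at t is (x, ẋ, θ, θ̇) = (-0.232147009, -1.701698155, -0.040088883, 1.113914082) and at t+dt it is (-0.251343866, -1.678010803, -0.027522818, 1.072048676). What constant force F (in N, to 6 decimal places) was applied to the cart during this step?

F = 3.442437 N

ẍ = (ẋ'−ẋ)/dt = (-1.678010803−-1.701698155)/0.011281 = 2.099756
θ̈ = (θ̇'−θ̇)/dt = (1.072048676−1.113914082)/0.011281 = -3.711143
sinθ=-0.040078, cosθ=0.999197
F = (M+m)·ẍ + m·l·cosθ·θ̈ − m·l·sinθ·θ̇² = 3.974912 + -0.539713 − -0.007238 = 3.442437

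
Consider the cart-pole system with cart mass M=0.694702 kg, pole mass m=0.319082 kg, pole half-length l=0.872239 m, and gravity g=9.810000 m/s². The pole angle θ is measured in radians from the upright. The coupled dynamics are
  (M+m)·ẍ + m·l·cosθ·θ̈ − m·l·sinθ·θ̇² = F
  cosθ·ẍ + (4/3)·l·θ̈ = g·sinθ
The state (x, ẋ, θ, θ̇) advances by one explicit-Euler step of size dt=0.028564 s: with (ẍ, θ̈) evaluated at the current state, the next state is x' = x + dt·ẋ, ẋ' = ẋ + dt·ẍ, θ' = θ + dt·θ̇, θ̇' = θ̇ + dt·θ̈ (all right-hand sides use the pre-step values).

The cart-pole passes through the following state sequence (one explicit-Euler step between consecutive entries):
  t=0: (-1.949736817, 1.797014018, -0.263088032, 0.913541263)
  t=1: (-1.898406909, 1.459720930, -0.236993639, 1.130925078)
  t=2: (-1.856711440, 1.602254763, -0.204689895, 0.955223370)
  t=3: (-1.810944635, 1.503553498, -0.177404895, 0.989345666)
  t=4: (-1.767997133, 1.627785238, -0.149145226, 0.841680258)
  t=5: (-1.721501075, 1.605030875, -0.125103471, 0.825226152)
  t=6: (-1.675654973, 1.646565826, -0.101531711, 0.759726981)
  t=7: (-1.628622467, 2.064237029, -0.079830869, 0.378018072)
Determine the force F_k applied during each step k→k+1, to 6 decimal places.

F_0 = -9.865472 N
F_1 = 3.478225 N
F_2 = -3.125921 N
F_3 = 3.041058 N
F_4 = -0.936835 N
F_5 = 0.864585 N
F_6 = 11.140070 N

step 0→1:
  ẍ = (ẋ'−ẋ)/dt = (1.459720930−1.797014018)/0.028564 = -11.808328
  θ̈ = (θ̇'−θ̇)/dt = (1.130925078−0.913541263)/0.028564 = 7.610412
  sinθ=-0.260064, cosθ=0.965591
  F = (M+m)·ẍ + m·l·cosθ·θ̈ − m·l·sinθ·θ̇² = -11.971094 + 2.045217 − -0.060405 = -9.865472
step 1→2:
  ẍ = (ẋ'−ẋ)/dt = (1.602254763−1.459720930)/0.028564 = 4.989982
  θ̈ = (θ̇'−θ̇)/dt = (0.955223370−1.130925078)/0.028564 = -6.151159
  sinθ=-0.234781, cosθ=0.972048
  F = (M+m)·ẍ + m·l·cosθ·θ̈ − m·l·sinθ·θ̇² = 5.058763 + -1.664112 − -0.083574 = 3.478225
step 2→3:
  ẍ = (ẋ'−ẋ)/dt = (1.503553498−1.602254763)/0.028564 = -3.455443
  θ̈ = (θ̇'−θ̇)/dt = (0.989345666−0.955223370)/0.028564 = 1.194591
  sinθ=-0.203264, cosθ=0.979124
  F = (M+m)·ẍ + m·l·cosθ·θ̈ − m·l·sinθ·θ̇² = -3.503073 + 0.325533 − -0.051619 = -3.125921
step 3→4:
  ẍ = (ẋ'−ẋ)/dt = (1.627785238−1.503553498)/0.028564 = 4.349242
  θ̈ = (θ̇'−θ̇)/dt = (0.841680258−0.989345666)/0.028564 = -5.169633
  sinθ=-0.176476, cosθ=0.984305
  F = (M+m)·ẍ + m·l·cosθ·θ̈ − m·l·sinθ·θ̇² = 4.409192 + -1.416209 − -0.048075 = 3.041058
step 4→5:
  ẍ = (ẋ'−ẋ)/dt = (1.605030875−1.627785238)/0.028564 = -0.796610
  θ̈ = (θ̇'−θ̇)/dt = (0.825226152−0.841680258)/0.028564 = -0.576043
  sinθ=-0.148593, cosθ=0.988898
  F = (M+m)·ẍ + m·l·cosθ·θ̈ − m·l·sinθ·θ̇² = -0.807590 + -0.158542 − -0.029297 = -0.936835
step 5→6:
  ẍ = (ẋ'−ẋ)/dt = (1.646565826−1.605030875)/0.028564 = 1.454101
  θ̈ = (θ̇'−θ̇)/dt = (0.759726981−0.825226152)/0.028564 = -2.293067
  sinθ=-0.124777, cosθ=0.992185
  F = (M+m)·ẍ + m·l·cosθ·θ̈ − m·l·sinθ·θ̇² = 1.474145 + -0.633209 − -0.023649 = 0.864585
step 6→7:
  ẍ = (ẋ'−ẋ)/dt = (2.064237029−1.646565826)/0.028564 = 14.622294
  θ̈ = (θ̇'−θ̇)/dt = (0.378018072−0.759726981)/0.028564 = -13.363286
  sinθ=-0.101357, cosθ=0.994850
  F = (M+m)·ẍ + m·l·cosθ·θ̈ − m·l·sinθ·θ̇² = 14.823848 + -3.700060 − -0.016282 = 11.140070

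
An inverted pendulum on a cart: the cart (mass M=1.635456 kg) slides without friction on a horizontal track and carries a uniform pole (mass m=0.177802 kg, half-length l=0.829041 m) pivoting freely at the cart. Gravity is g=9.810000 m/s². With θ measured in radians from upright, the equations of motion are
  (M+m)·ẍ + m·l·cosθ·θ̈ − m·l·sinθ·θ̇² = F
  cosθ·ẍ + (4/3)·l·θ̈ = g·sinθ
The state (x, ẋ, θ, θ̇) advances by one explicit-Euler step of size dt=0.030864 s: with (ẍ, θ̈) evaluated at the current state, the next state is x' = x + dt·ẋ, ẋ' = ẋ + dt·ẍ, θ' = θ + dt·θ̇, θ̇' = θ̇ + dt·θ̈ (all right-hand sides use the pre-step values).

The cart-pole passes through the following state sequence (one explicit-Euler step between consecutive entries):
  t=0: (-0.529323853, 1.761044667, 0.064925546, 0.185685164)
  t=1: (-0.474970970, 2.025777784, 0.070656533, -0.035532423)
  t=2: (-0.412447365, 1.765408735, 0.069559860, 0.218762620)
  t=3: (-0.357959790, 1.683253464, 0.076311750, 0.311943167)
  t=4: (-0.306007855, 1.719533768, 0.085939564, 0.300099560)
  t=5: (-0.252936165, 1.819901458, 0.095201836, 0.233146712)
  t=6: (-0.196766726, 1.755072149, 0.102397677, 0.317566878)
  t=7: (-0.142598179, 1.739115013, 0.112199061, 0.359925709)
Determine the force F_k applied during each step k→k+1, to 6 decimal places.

step 0→1:
  ẍ = (ẋ'−ẋ)/dt = (2.025777784−1.761044667)/0.030864 = 8.577408
  θ̈ = (θ̇'−θ̇)/dt = (-0.035532423−0.185685164)/0.030864 = -7.167496
  sinθ=0.064880, cosθ=0.997893
  F = (M+m)·ẍ + m·l·cosθ·θ̈ − m·l·sinθ·θ̇² = 15.553053 + -1.054300 − 0.000330 = 14.498424
step 1→2:
  ẍ = (ẋ'−ẋ)/dt = (1.765408735−2.025777784)/0.030864 = -8.436011
  θ̈ = (θ̇'−θ̇)/dt = (0.218762620−-0.035532423)/0.030864 = 8.239212
  sinθ=0.070598, cosθ=0.997505
  F = (M+m)·ẍ + m·l·cosθ·θ̈ − m·l·sinθ·θ̇² = -15.296665 + 1.211472 − 0.000013 = -14.085206
step 2→3:
  ẍ = (ẋ'−ẋ)/dt = (1.683253464−1.765408735)/0.030864 = -2.661848
  θ̈ = (θ̇'−θ̇)/dt = (0.311943167−0.218762620)/0.030864 = 3.019069
  sinθ=0.069504, cosθ=0.997582
  F = (M+m)·ẍ + m·l·cosθ·θ̈ − m·l·sinθ·θ̇² = -4.826617 + 0.443950 − 0.000490 = -4.383157
step 3→4:
  ẍ = (ẋ'−ẋ)/dt = (1.719533768−1.683253464)/0.030864 = 1.175489
  θ̈ = (θ̇'−θ̇)/dt = (0.300099560−0.311943167)/0.030864 = -0.383735
  sinθ=0.076238, cosθ=0.997090
  F = (M+m)·ẍ + m·l·cosθ·θ̈ − m·l·sinθ·θ̇² = 2.131465 + -0.056400 − 0.001094 = 2.073972
step 4→5:
  ẍ = (ẋ'−ẋ)/dt = (1.819901458−1.719533768)/0.030864 = 3.251934
  θ̈ = (θ̇'−θ̇)/dt = (0.233146712−0.300099560)/0.030864 = -2.169286
  sinθ=0.085834, cosθ=0.996309
  F = (M+m)·ẍ + m·l·cosθ·θ̈ − m·l·sinθ·θ̇² = 5.896595 + -0.318584 − 0.001139 = 5.576872
step 5→6:
  ẍ = (ẋ'−ẋ)/dt = (1.755072149−1.819901458)/0.030864 = -2.100483
  θ̈ = (θ̇'−θ̇)/dt = (0.317566878−0.233146712)/0.030864 = 2.735231
  sinθ=0.095058, cosθ=0.995472
  F = (M+m)·ẍ + m·l·cosθ·θ̈ − m·l·sinθ·θ̇² = -3.808718 + 0.401361 − 0.000762 = -3.408118
step 6→7:
  ẍ = (ẋ'−ẋ)/dt = (1.739115013−1.755072149)/0.030864 = -0.517015
  θ̈ = (θ̇'−θ̇)/dt = (0.359925709−0.317566878)/0.030864 = 1.372435
  sinθ=0.102219, cosθ=0.994762
  F = (M+m)·ẍ + m·l·cosθ·θ̈ − m·l·sinθ·θ̇² = -0.937481 + 0.201244 − 0.001520 = -0.737756

F_0 = 14.498424 N
F_1 = -14.085206 N
F_2 = -4.383157 N
F_3 = 2.073972 N
F_4 = 5.576872 N
F_5 = -3.408118 N
F_6 = -0.737756 N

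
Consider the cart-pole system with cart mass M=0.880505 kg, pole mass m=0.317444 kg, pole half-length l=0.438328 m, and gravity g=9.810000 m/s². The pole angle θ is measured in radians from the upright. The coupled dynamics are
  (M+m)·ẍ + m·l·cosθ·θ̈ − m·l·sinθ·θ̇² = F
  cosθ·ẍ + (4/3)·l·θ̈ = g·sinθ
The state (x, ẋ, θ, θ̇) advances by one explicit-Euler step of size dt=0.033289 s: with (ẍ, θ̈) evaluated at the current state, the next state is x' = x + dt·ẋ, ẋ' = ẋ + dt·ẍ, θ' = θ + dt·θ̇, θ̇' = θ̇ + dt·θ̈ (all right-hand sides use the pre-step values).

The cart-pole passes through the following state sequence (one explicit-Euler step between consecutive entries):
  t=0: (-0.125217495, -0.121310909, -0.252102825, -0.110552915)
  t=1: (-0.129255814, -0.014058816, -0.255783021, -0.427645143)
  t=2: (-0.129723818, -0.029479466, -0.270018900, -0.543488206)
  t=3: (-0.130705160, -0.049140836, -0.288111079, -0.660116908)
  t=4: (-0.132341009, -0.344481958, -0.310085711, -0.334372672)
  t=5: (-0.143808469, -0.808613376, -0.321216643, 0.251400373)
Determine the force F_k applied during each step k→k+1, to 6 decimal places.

step 0→1:
  ẍ = (ẋ'−ẋ)/dt = (-0.014058816−-0.121310909)/0.033289 = 3.221848
  θ̈ = (θ̇'−θ̇)/dt = (-0.427645143−-0.110552915)/0.033289 = -9.525436
  sinθ=-0.249441, cosθ=0.968390
  F = (M+m)·ẍ + m·l·cosθ·θ̈ − m·l·sinθ·θ̇² = 3.859609 + -1.283517 − -0.000424 = 2.576517
step 1→2:
  ẍ = (ẋ'−ẋ)/dt = (-0.029479466−-0.014058816)/0.033289 = -0.463236
  θ̈ = (θ̇'−θ̇)/dt = (-0.543488206−-0.427645143)/0.033289 = -3.479920
  sinθ=-0.253003, cosθ=0.967465
  F = (M+m)·ẍ + m·l·cosθ·θ̈ − m·l·sinθ·θ̇² = -0.554933 + -0.468458 − -0.006438 = -1.016953
step 2→3:
  ẍ = (ẋ'−ẋ)/dt = (-0.049140836−-0.029479466)/0.033289 = -0.590627
  θ̈ = (θ̇'−θ̇)/dt = (-0.660116908−-0.543488206)/0.033289 = -3.503521
  sinθ=-0.266750, cosθ=0.963766
  F = (M+m)·ẍ + m·l·cosθ·θ̈ − m·l·sinθ·θ̇² = -0.707541 + -0.469832 − -0.010964 = -1.166409
step 3→4:
  ẍ = (ẋ'−ẋ)/dt = (-0.344481958−-0.049140836)/0.033289 = -8.872033
  θ̈ = (θ̇'−θ̇)/dt = (-0.334372672−-0.660116908)/0.033289 = 9.785342
  sinθ=-0.284142, cosθ=0.958782
  F = (M+m)·ẍ + m·l·cosθ·θ̈ − m·l·sinθ·θ̇² = -10.628244 + 1.305456 − -0.017228 = -9.305559
step 4→5:
  ẍ = (ẋ'−ẋ)/dt = (-0.808613376−-0.344481958)/0.033289 = -13.942486
  θ̈ = (θ̇'−θ̇)/dt = (0.251400373−-0.334372672)/0.033289 = 17.596595
  sinθ=-0.305140, cosθ=0.952307
  F = (M+m)·ẍ + m·l·cosθ·θ̈ − m·l·sinθ·θ̇² = -16.702387 + 2.331697 − -0.004747 = -14.365943

F_0 = 2.576517 N
F_1 = -1.016953 N
F_2 = -1.166409 N
F_3 = -9.305559 N
F_4 = -14.365943 N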